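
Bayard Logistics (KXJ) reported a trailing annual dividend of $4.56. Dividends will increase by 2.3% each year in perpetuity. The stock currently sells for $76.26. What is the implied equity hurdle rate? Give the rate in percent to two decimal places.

Rearranging the constant-growth DDM: r = D₁/P₀ + g.
D₁ = 4.56 × (1 + 0.023) = 4.6649.
r = 4.6649 / 76.26 + 0.023 = 0.06117 + 0.023 = 0.08417

8.42%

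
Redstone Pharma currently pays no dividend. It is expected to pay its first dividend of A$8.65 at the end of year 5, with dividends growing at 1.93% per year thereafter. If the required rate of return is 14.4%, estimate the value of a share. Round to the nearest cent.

Deferred-dividend DDM. At t=4 the remaining stream is a growing perpetuity with first payment D_5 = 8.65.
V_4 = D_5/(r−g) = 8.65/(0.144−0.0193) = 69.3665
P₀ = V_4/(1+r)^4 = 69.3665/(1+0.144)^4 = 40.4991

A$40.50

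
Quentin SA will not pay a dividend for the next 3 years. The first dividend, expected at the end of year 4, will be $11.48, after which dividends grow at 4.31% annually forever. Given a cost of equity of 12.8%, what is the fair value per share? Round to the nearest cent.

$94.21

Deferred-dividend DDM. At t=3 the remaining stream is a growing perpetuity with first payment D_4 = 11.48.
V_3 = D_4/(r−g) = 11.48/(0.128−0.0431) = 135.2179
P₀ = V_3/(1+r)^3 = 135.2179/(1+0.128)^3 = 94.2121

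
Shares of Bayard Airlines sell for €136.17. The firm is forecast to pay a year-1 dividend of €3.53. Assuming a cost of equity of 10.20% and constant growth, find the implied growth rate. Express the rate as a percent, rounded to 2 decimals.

From P₀ = D₁/(r − g), the implied growth is g = r − D₁/P₀.
g = 0.102 − 3.53/136.17 = 0.102 − 0.02592 = 0.07608

7.61%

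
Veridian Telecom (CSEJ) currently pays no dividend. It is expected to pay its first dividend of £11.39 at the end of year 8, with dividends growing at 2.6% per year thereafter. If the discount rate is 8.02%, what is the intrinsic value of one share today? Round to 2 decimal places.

£122.46

Deferred-dividend DDM. At t=7 the remaining stream is a growing perpetuity with first payment D_8 = 11.39.
V_7 = D_8/(r−g) = 11.39/(0.0802−0.026) = 210.1476
P₀ = V_7/(1+r)^7 = 210.1476/(1+0.0802)^7 = 122.4603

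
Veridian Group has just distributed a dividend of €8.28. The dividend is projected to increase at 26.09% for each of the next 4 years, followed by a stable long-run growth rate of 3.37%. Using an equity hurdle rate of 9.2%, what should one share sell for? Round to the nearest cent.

Two-stage DDM. Project D₁…D_4 at 0.2609, terminal growth 0.0337, discount at r = 0.092.
D_1 = 10.4403
D_2 = 13.1641
D_3 = 16.5986
D_4 = 20.9292
Terminal value at t=4: TV = D_5/(r−g) = 21.6345/(0.092−0.0337) = 371.0897
P₀ = 10.4403/(1+0.092)^1 + 13.1641/(1+0.092)^2 + 16.5986/(1+0.092)^3 + 20.9292/(1+0.092)^4 + 371.0897/(1+0.092)^4 = 309.0341

€309.03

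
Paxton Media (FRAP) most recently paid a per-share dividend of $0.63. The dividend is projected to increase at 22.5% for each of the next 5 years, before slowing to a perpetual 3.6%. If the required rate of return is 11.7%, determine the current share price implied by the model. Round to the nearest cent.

$16.97

Two-stage DDM. Project D₁…D_5 at 0.225, terminal growth 0.036, discount at r = 0.117.
D_1 = 0.7718
D_2 = 0.9454
D_3 = 1.1581
D_4 = 1.4187
D_5 = 1.7379
Terminal value at t=5: TV = D_6/(r−g) = 1.8004/(0.117−0.036) = 22.2278
P₀ = 0.7718/(1+0.117)^1 + 0.9454/(1+0.117)^2 + 1.1581/(1+0.117)^3 + 1.4187/(1+0.117)^4 + 1.7379/(1+0.117)^5 + 22.2278/(1+0.117)^5 = 16.9733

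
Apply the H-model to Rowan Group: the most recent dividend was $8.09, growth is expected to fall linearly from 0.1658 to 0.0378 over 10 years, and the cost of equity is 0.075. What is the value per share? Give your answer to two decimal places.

$364.88

H-model: P₀ = D₀[(1+g_L) + H(g_S−g_L)]/(r−g_L), with H = 10/2 = 5.
P₀ = 8.09 × [(1+0.0378) + 5×(0.1658−0.0378)] / (0.075−0.0378)
   = 8.09 × 1.6778 / 0.0372 = 364.8764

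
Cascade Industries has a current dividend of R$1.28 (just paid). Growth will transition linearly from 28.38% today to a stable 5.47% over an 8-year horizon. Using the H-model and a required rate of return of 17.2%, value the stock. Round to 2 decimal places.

H-model: P₀ = D₀[(1+g_L) + H(g_S−g_L)]/(r−g_L), with H = 8/2 = 4.
P₀ = 1.28 × [(1+0.0547) + 4×(0.2838−0.0547)] / (0.172−0.0547)
   = 1.28 × 1.9711 / 0.1173 = 21.5090

R$21.51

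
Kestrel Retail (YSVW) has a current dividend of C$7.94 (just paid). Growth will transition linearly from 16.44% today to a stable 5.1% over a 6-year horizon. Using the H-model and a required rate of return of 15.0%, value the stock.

H-model: P₀ = D₀[(1+g_L) + H(g_S−g_L)]/(r−g_L), with H = 6/2 = 3.
P₀ = 7.94 × [(1+0.051) + 3×(0.1644−0.051)] / (0.15−0.051)
   = 7.94 × 1.3912 / 0.099 = 111.5771

C$111.58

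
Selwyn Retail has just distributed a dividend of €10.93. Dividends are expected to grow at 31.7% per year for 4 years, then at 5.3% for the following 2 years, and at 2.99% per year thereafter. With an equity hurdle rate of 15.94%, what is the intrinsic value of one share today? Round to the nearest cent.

Three-stage DDM. Project D₁…D_6; terminal Gordon value at t=6 with g = 0.0299; discount at r = 0.1594.
D_1 = 14.3948
D_2 = 18.9580
D_3 = 24.9676
D_4 = 32.8824
D_5 = 34.6251
D_6 = 36.4603
TV_6 = 37.5504/(0.1594−0.0299) = 289.9648
P₀ = Σ Dₜ/(1+r)ᵗ + TV_6/(1+r)^6 = 211.6614

€211.66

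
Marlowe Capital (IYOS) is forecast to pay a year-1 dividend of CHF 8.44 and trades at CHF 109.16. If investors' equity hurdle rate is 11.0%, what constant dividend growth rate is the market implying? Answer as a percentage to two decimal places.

3.27%

From P₀ = D₁/(r − g), the implied growth is g = r − D₁/P₀.
g = 0.11 − 8.44/109.16 = 0.11 − 0.07732 = 0.03268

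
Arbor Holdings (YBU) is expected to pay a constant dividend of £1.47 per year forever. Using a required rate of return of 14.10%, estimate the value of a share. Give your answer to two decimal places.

£10.43

Zero-growth DDM (perpetuity): P₀ = D/r = 1.47 / 0.141 = 10.4255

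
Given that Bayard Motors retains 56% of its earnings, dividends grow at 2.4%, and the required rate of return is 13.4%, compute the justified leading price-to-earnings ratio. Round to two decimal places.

Payout ratio b = 1 − 0.56 = 0.44.
Justified leading P/E = b/(r−g) = 0.44/(0.134−0.024) = 4.0000

4.00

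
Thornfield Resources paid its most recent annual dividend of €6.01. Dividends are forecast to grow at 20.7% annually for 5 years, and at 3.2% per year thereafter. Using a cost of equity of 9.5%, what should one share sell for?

€200.84

Two-stage DDM. Project D₁…D_5 at 0.207, terminal growth 0.032, discount at r = 0.095.
D_1 = 7.2541
D_2 = 8.7557
D_3 = 10.5681
D_4 = 12.7557
D_5 = 15.3961
Terminal value at t=5: TV = D_6/(r−g) = 15.8888/(0.095−0.032) = 252.2028
P₀ = 7.2541/(1+0.095)^1 + 8.7557/(1+0.095)^2 + 10.5681/(1+0.095)^3 + 12.7557/(1+0.095)^4 + 15.3961/(1+0.095)^5 + 252.2028/(1+0.095)^5 = 200.8350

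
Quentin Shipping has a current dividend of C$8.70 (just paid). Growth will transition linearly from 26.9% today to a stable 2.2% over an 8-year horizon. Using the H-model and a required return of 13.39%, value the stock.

C$156.27

H-model: P₀ = D₀[(1+g_L) + H(g_S−g_L)]/(r−g_L), with H = 8/2 = 4.
P₀ = 8.70 × [(1+0.022) + 4×(0.269−0.022)] / (0.1339−0.022)
   = 8.70 × 2.0100 / 0.1119 = 156.2735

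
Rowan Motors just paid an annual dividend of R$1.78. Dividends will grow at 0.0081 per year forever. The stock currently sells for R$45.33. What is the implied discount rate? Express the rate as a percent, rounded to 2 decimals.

Rearranging the constant-growth DDM: r = D₁/P₀ + g.
D₁ = 1.78 × (1 + 0.0081) = 1.7944.
r = 1.7944 / 45.33 + 0.0081 = 0.03959 + 0.0081 = 0.04769

4.77%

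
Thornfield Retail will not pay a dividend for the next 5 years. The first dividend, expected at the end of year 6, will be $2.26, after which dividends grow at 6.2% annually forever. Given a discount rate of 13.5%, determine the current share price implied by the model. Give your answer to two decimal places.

$16.44

Deferred-dividend DDM. At t=5 the remaining stream is a growing perpetuity with first payment D_6 = 2.26.
V_5 = D_6/(r−g) = 2.26/(0.135−0.062) = 30.9589
P₀ = V_5/(1+r)^5 = 30.9589/(1+0.135)^5 = 16.4364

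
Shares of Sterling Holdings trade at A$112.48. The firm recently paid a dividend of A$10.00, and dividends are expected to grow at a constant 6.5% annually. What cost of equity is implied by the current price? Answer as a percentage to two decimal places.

Rearranging the constant-growth DDM: r = D₁/P₀ + g.
D₁ = 10.00 × (1 + 0.065) = 10.6500.
r = 10.6500 / 112.48 + 0.065 = 0.09468 + 0.065 = 0.15968

15.97%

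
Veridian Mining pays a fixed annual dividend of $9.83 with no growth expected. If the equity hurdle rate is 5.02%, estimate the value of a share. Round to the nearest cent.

Zero-growth DDM (perpetuity): P₀ = D/r = 9.83 / 0.0502 = 195.8167

$195.82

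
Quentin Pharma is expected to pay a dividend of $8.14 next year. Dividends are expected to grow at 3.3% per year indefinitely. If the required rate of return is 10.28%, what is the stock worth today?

Gordon growth model: P₀ = D₁/(r − g), with D₁ = 8.14 given directly.
P₀ = 8.1400 / (0.1028 − 0.033) = 8.1400 / 0.0698 = 116.6189

$116.62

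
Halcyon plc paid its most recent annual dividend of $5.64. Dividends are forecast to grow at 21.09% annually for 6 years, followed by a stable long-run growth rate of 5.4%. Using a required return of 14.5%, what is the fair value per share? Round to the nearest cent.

$132.74

Two-stage DDM. Project D₁…D_6 at 0.2109, terminal growth 0.054, discount at r = 0.145.
D_1 = 6.8295
D_2 = 8.2698
D_3 = 10.0139
D_4 = 12.1259
D_5 = 14.6832
D_6 = 17.7799
Terminal value at t=6: TV = D_7/(r−g) = 18.7400/(0.145−0.054) = 205.9340
P₀ = 6.8295/(1+0.145)^1 + 8.2698/(1+0.145)^2 + 10.0139/(1+0.145)^3 + 12.1259/(1+0.145)^4 + 14.6832/(1+0.145)^5 + 17.7799/(1+0.145)^6 + 205.9340/(1+0.145)^6 = 132.7389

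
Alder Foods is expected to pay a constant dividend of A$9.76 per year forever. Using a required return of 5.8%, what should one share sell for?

Zero-growth DDM (perpetuity): P₀ = D/r = 9.76 / 0.058 = 168.2759

A$168.28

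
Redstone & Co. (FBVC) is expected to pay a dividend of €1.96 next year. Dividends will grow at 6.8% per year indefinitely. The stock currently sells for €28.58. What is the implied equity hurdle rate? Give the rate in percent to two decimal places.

13.66%

Rearranging the constant-growth DDM: r = D₁/P₀ + g.
r = 1.9600 / 28.58 + 0.068 = 0.06858 + 0.068 = 0.13658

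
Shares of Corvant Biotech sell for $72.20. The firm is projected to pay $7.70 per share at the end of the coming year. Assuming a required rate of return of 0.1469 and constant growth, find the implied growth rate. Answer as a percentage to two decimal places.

From P₀ = D₁/(r − g), the implied growth is g = r − D₁/P₀.
g = 0.1469 − 7.70/72.20 = 0.1469 − 0.10665 = 0.04025

4.03%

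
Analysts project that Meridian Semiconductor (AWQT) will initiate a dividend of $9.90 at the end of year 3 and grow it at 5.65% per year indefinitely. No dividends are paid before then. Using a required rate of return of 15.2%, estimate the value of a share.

$78.11

Deferred-dividend DDM. At t=2 the remaining stream is a growing perpetuity with first payment D_3 = 9.90.
V_2 = D_3/(r−g) = 9.90/(0.152−0.0565) = 103.6649
P₀ = V_2/(1+r)^2 = 103.6649/(1+0.152)^2 = 78.1136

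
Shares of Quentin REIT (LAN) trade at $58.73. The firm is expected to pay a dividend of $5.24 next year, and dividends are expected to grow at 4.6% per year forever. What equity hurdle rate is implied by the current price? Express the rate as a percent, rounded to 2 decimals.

13.52%

Rearranging the constant-growth DDM: r = D₁/P₀ + g.
r = 5.2400 / 58.73 + 0.046 = 0.08922 + 0.046 = 0.13522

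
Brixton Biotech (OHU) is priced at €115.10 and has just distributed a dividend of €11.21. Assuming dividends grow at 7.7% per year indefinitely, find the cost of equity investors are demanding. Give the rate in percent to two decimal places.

18.19%

Rearranging the constant-growth DDM: r = D₁/P₀ + g.
D₁ = 11.21 × (1 + 0.077) = 12.0732.
r = 12.0732 / 115.10 + 0.077 = 0.10489 + 0.077 = 0.18189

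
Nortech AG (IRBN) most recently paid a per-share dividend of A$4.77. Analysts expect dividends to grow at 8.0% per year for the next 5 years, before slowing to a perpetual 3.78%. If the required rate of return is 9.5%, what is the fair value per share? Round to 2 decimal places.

Two-stage DDM. Project D₁…D_5 at 0.08, terminal growth 0.0378, discount at r = 0.095.
D_1 = 5.1516
D_2 = 5.5637
D_3 = 6.0088
D_4 = 6.4895
D_5 = 7.0087
Terminal value at t=5: TV = D_6/(r−g) = 7.2736/(0.095−0.0378) = 127.1613
P₀ = 5.1516/(1+0.095)^1 + 5.5637/(1+0.095)^2 + 6.0088/(1+0.095)^3 + 6.4895/(1+0.095)^4 + 7.0087/(1+0.095)^5 + 127.1613/(1+0.095)^5 = 103.6639

A$103.66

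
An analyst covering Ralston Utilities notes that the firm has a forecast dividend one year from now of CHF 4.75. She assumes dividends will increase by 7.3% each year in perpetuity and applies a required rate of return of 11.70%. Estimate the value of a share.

Gordon growth model: P₀ = D₁/(r − g), with D₁ = 4.75 given directly.
P₀ = 4.7500 / (0.117 − 0.073) = 4.7500 / 0.044 = 107.9545

CHF 107.95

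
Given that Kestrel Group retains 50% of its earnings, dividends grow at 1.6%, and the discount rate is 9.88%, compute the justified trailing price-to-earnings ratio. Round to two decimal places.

6.14

Payout ratio b = 1 − 0.50 = 0.50.
Justified trailing P/E = b(1+g)/(r−g) = 0.50×(1+0.016)/(0.0988−0.016) = 6.1353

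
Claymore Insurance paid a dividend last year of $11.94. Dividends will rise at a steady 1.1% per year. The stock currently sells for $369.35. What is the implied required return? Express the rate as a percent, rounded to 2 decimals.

Rearranging the constant-growth DDM: r = D₁/P₀ + g.
D₁ = 11.94 × (1 + 0.011) = 12.0713.
r = 12.0713 / 369.35 + 0.011 = 0.03268 + 0.011 = 0.04368

4.37%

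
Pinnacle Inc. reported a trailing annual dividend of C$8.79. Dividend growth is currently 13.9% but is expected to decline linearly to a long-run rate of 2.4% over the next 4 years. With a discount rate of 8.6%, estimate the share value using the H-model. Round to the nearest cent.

H-model: P₀ = D₀[(1+g_L) + H(g_S−g_L)]/(r−g_L), with H = 4/2 = 2.
P₀ = 8.79 × [(1+0.024) + 2×(0.139−0.024)] / (0.086−0.024)
   = 8.79 × 1.2540 / 0.062 = 177.7848

C$177.78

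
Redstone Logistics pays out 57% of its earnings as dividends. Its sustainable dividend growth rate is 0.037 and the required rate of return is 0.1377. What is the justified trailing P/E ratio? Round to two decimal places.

Justified trailing P/E = b(1+g)/(r−g) = 0.57×(1+0.037)/(0.1377−0.037) = 5.8698

5.87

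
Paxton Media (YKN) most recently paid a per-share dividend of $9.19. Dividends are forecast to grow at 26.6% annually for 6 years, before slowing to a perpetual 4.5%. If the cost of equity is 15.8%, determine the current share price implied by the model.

$221.33

Two-stage DDM. Project D₁…D_6 at 0.266, terminal growth 0.045, discount at r = 0.158.
D_1 = 11.6345
D_2 = 14.7293
D_3 = 18.6473
D_4 = 23.6075
D_5 = 29.8871
D_6 = 37.8371
Terminal value at t=6: TV = D_7/(r−g) = 39.5398/(0.158−0.045) = 349.9094
P₀ = 11.6345/(1+0.158)^1 + 14.7293/(1+0.158)^2 + 18.6473/(1+0.158)^3 + 23.6075/(1+0.158)^4 + 29.8871/(1+0.158)^5 + 37.8371/(1+0.158)^6 + 349.9094/(1+0.158)^6 = 221.3251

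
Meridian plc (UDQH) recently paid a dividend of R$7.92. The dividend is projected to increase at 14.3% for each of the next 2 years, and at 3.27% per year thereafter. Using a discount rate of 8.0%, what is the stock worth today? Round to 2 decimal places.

R$210.93

Two-stage DDM. Project D₁…D_2 at 0.143, terminal growth 0.0327, discount at r = 0.08.
D_1 = 9.0526
D_2 = 10.3471
Terminal value at t=2: TV = D_3/(r−g) = 10.6854/(0.08−0.0327) = 225.9075
P₀ = 9.0526/(1+0.08)^1 + 10.3471/(1+0.08)^2 + 225.9075/(1+0.08)^2 = 210.9322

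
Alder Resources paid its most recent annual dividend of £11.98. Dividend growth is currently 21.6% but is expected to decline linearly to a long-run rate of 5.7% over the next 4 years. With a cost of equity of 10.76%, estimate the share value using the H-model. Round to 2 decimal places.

£325.54

H-model: P₀ = D₀[(1+g_L) + H(g_S−g_L)]/(r−g_L), with H = 4/2 = 2.
P₀ = 11.98 × [(1+0.057) + 2×(0.216−0.057)] / (0.1076−0.057)
   = 11.98 × 1.3750 / 0.0506 = 325.5435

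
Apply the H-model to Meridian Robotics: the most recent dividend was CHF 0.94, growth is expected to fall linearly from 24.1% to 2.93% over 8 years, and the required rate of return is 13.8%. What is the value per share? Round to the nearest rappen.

CHF 16.22

H-model: P₀ = D₀[(1+g_L) + H(g_S−g_L)]/(r−g_L), with H = 8/2 = 4.
P₀ = 0.94 × [(1+0.0293) + 4×(0.241−0.0293)] / (0.138−0.0293)
   = 0.94 × 1.8761 / 0.1087 = 16.2239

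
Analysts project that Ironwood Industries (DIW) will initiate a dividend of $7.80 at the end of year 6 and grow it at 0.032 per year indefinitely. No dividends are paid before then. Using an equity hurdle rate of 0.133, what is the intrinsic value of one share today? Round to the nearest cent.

Deferred-dividend DDM. At t=5 the remaining stream is a growing perpetuity with first payment D_6 = 7.80.
V_5 = D_6/(r−g) = 7.80/(0.133−0.032) = 77.2277
P₀ = V_5/(1+r)^5 = 77.2277/(1+0.133)^5 = 41.3641

$41.36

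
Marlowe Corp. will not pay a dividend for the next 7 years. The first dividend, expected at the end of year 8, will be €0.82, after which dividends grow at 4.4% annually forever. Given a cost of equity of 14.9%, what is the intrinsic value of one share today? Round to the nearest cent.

€2.95

Deferred-dividend DDM. At t=7 the remaining stream is a growing perpetuity with first payment D_8 = 0.82.
V_7 = D_8/(r−g) = 0.82/(0.149−0.044) = 7.8095
P₀ = V_7/(1+r)^7 = 7.8095/(1+0.149)^7 = 2.9538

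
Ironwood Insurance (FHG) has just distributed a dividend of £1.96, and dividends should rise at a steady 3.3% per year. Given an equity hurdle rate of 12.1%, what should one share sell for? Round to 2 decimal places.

£23.01

Gordon growth model: P₀ = D₁/(r − g). D₁ = 1.96 × (1 + 0.033) = 2.0247.
P₀ = 2.0247 / (0.121 − 0.033) = 2.0247 / 0.088 = 23.0077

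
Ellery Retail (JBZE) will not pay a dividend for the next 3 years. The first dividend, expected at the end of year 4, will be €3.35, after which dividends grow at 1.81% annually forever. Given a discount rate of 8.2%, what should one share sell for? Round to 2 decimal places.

Deferred-dividend DDM. At t=3 the remaining stream is a growing perpetuity with first payment D_4 = 3.35.
V_3 = D_4/(r−g) = 3.35/(0.082−0.0181) = 52.4257
P₀ = V_3/(1+r)^3 = 52.4257/(1+0.082)^3 = 41.3868

€41.39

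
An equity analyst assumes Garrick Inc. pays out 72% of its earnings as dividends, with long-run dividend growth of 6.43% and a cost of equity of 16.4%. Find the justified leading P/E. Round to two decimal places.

7.22

Justified leading P/E = b/(r−g) = 0.72/(0.164−0.0643) = 7.2217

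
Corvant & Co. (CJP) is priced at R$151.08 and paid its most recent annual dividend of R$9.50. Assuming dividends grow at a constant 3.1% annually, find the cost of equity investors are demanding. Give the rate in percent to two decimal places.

Rearranging the constant-growth DDM: r = D₁/P₀ + g.
D₁ = 9.50 × (1 + 0.031) = 9.7945.
r = 9.7945 / 151.08 + 0.031 = 0.06483 + 0.031 = 0.09583

9.58%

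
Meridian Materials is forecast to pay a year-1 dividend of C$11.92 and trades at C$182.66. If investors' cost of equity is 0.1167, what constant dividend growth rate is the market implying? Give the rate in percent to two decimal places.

From P₀ = D₁/(r − g), the implied growth is g = r − D₁/P₀.
g = 0.1167 − 11.92/182.66 = 0.1167 − 0.06526 = 0.05144

5.14%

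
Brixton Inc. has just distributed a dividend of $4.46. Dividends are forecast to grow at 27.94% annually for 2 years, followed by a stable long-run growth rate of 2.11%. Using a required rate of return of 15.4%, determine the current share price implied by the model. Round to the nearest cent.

$52.55

Two-stage DDM. Project D₁…D_2 at 0.2794, terminal growth 0.0211, discount at r = 0.154.
D_1 = 5.7061
D_2 = 7.3004
Terminal value at t=2: TV = D_3/(r−g) = 7.4545/(0.154−0.0211) = 56.0907
P₀ = 5.7061/(1+0.154)^1 + 7.3004/(1+0.154)^2 + 56.0907/(1+0.154)^2 = 52.5457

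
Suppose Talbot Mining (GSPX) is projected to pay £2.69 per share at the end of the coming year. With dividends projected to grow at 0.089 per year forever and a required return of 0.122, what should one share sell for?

£81.52

Gordon growth model: P₀ = D₁/(r − g), with D₁ = 2.69 given directly.
P₀ = 2.6900 / (0.122 − 0.089) = 2.6900 / 0.033 = 81.5152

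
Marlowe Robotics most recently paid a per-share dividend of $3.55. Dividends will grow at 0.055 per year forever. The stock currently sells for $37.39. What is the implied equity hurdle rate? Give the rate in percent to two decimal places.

Rearranging the constant-growth DDM: r = D₁/P₀ + g.
D₁ = 3.55 × (1 + 0.055) = 3.7452.
r = 3.7452 / 37.39 + 0.055 = 0.10017 + 0.055 = 0.15517

15.52%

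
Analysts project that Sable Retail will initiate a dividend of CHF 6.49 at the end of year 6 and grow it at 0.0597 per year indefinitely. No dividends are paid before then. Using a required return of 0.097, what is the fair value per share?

CHF 109.52

Deferred-dividend DDM. At t=5 the remaining stream is a growing perpetuity with first payment D_6 = 6.49.
V_5 = D_6/(r−g) = 6.49/(0.097−0.0597) = 173.9946
P₀ = V_5/(1+r)^5 = 173.9946/(1+0.097)^5 = 109.5223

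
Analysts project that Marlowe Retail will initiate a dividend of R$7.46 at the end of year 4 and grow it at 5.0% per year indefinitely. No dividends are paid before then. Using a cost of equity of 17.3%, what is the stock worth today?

Deferred-dividend DDM. At t=3 the remaining stream is a growing perpetuity with first payment D_4 = 7.46.
V_3 = D_4/(r−g) = 7.46/(0.173−0.05) = 60.6504
P₀ = V_3/(1+r)^3 = 60.6504/(1+0.173)^3 = 37.5785

R$37.58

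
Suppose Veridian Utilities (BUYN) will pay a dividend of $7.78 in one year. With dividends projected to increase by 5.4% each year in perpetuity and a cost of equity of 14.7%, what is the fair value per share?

Gordon growth model: P₀ = D₁/(r − g), with D₁ = 7.78 given directly.
P₀ = 7.7800 / (0.147 − 0.054) = 7.7800 / 0.093 = 83.6559

$83.66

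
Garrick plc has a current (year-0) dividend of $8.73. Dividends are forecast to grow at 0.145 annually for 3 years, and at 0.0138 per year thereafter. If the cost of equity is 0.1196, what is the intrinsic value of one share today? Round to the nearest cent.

Two-stage DDM. Project D₁…D_3 at 0.145, terminal growth 0.0138, discount at r = 0.1196.
D_1 = 9.9959
D_2 = 11.4452
D_3 = 13.1048
Terminal value at t=3: TV = D_4/(r−g) = 13.2857/(0.1196−0.0138) = 125.5733
P₀ = 9.9959/(1+0.1196)^1 + 11.4452/(1+0.1196)^2 + 13.1048/(1+0.1196)^3 + 125.5733/(1+0.1196)^3 = 116.8728

$116.87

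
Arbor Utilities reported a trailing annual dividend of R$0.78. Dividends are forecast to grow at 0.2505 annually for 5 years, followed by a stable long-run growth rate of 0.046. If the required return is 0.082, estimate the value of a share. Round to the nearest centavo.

R$52.88

Two-stage DDM. Project D₁…D_5 at 0.2505, terminal growth 0.046, discount at r = 0.082.
D_1 = 0.9754
D_2 = 1.2197
D_3 = 1.5253
D_4 = 1.9073
D_5 = 2.3851
Terminal value at t=5: TV = D_6/(r−g) = 2.4949/(0.082−0.046) = 69.3014
P₀ = 0.9754/(1+0.082)^1 + 1.2197/(1+0.082)^2 + 1.5253/(1+0.082)^3 + 1.9073/(1+0.082)^4 + 2.3851/(1+0.082)^5 + 69.3014/(1+0.082)^5 = 52.8785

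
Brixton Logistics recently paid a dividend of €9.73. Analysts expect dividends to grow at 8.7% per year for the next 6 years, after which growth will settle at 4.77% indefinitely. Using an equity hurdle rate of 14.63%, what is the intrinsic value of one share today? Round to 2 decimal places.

€123.85

Two-stage DDM. Project D₁…D_6 at 0.087, terminal growth 0.0477, discount at r = 0.1463.
D_1 = 10.5765
D_2 = 11.4967
D_3 = 12.4969
D_4 = 13.5841
D_5 = 14.7659
D_6 = 16.0506
Terminal value at t=6: TV = D_7/(r−g) = 16.8162/(0.1463−0.0477) = 170.5494
P₀ = 10.5765/(1+0.1463)^1 + 11.4967/(1+0.1463)^2 + 12.4969/(1+0.1463)^3 + 13.5841/(1+0.1463)^4 + 14.7659/(1+0.1463)^5 + 16.0506/(1+0.1463)^6 + 170.5494/(1+0.1463)^6 = 123.8481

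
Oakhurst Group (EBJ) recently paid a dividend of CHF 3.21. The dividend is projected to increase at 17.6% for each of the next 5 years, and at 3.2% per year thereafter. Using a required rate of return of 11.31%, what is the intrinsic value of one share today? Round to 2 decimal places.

CHF 72.75

Two-stage DDM. Project D₁…D_5 at 0.176, terminal growth 0.032, discount at r = 0.1131.
D_1 = 3.7750
D_2 = 4.4394
D_3 = 5.2207
D_4 = 6.1395
D_5 = 7.2201
Terminal value at t=5: TV = D_6/(r−g) = 7.4511/(0.1131−0.032) = 91.8757
P₀ = 3.7750/(1+0.1131)^1 + 4.4394/(1+0.1131)^2 + 5.2207/(1+0.1131)^3 + 6.1395/(1+0.1131)^4 + 7.2201/(1+0.1131)^5 + 91.8757/(1+0.1131)^5 = 72.7535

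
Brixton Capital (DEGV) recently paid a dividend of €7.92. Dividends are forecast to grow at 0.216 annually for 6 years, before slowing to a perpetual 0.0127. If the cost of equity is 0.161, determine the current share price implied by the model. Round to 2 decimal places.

€127.45

Two-stage DDM. Project D₁…D_6 at 0.216, terminal growth 0.0127, discount at r = 0.161.
D_1 = 9.6307
D_2 = 11.7110
D_3 = 14.2405
D_4 = 17.3165
D_5 = 21.0568
D_6 = 25.6051
Terminal value at t=6: TV = D_7/(r−g) = 25.9303/(0.161−0.0127) = 174.8503
P₀ = 9.6307/(1+0.161)^1 + 11.7110/(1+0.161)^2 + 14.2405/(1+0.161)^3 + 17.3165/(1+0.161)^4 + 21.0568/(1+0.161)^5 + 25.6051/(1+0.161)^6 + 174.8503/(1+0.161)^6 = 127.4473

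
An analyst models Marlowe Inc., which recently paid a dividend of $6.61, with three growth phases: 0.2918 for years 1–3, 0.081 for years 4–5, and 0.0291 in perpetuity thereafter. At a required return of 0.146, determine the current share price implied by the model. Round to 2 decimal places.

$116.83

Three-stage DDM. Project D₁…D_5; terminal Gordon value at t=5 with g = 0.0291; discount at r = 0.146.
D_1 = 8.5388
D_2 = 11.0304
D_3 = 14.2491
D_4 = 15.4033
D_5 = 16.6509
TV_5 = 17.1355/(0.146−0.0291) = 146.5824
P₀ = Σ Dₜ/(1+r)ᵗ + TV_5/(1+r)^5 = 116.8299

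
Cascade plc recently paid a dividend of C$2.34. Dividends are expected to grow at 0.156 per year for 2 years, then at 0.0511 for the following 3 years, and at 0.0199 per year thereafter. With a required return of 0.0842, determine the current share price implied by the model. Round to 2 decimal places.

Three-stage DDM. Project D₁…D_5; terminal Gordon value at t=5 with g = 0.0199; discount at r = 0.0842.
D_1 = 2.7050
D_2 = 3.1270
D_3 = 3.2868
D_4 = 3.4548
D_5 = 3.6313
TV_5 = 3.7036/(0.0842−0.0199) = 57.5984
P₀ = Σ Dₜ/(1+r)ᵗ + TV_5/(1+r)^5 = 51.1054

C$51.11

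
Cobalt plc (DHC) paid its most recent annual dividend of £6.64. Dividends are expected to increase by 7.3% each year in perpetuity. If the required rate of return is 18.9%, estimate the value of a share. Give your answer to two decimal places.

£61.42

Gordon growth model: P₀ = D₁/(r − g). D₁ = 6.64 × (1 + 0.073) = 7.1247.
P₀ = 7.1247 / (0.189 − 0.073) = 7.1247 / 0.116 = 61.4200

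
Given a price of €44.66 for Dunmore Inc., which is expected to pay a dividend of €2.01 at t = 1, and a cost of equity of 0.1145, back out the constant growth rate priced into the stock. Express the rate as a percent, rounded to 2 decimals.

From P₀ = D₁/(r − g), the implied growth is g = r − D₁/P₀.
g = 0.1145 − 2.01/44.66 = 0.1145 − 0.04501 = 0.06949

6.95%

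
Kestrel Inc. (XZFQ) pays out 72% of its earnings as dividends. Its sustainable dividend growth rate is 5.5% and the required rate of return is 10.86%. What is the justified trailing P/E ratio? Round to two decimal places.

14.17

Justified trailing P/E = b(1+g)/(r−g) = 0.72×(1+0.055)/(0.1086−0.055) = 14.1716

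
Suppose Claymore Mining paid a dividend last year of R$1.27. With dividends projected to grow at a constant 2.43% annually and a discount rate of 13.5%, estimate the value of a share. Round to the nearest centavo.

Gordon growth model: P₀ = D₁/(r − g). D₁ = 1.27 × (1 + 0.0243) = 1.3009.
P₀ = 1.3009 / (0.135 − 0.0243) = 1.3009 / 0.1107 = 11.7512

R$11.75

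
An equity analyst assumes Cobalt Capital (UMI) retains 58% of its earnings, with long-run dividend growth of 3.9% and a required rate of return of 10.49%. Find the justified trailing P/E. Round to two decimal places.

Payout ratio b = 1 − 0.58 = 0.42.
Justified trailing P/E = b(1+g)/(r−g) = 0.42×(1+0.039)/(0.1049−0.039) = 6.6219

6.62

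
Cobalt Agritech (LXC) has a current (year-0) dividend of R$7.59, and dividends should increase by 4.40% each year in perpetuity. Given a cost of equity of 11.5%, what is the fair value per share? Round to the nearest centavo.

Gordon growth model: P₀ = D₁/(r − g). D₁ = 7.59 × (1 + 0.044) = 7.9240.
P₀ = 7.9240 / (0.115 − 0.044) = 7.9240 / 0.071 = 111.6051

R$111.61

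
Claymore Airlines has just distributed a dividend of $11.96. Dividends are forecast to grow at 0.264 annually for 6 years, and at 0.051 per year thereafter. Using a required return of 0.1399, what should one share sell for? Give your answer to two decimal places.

$367.50

Two-stage DDM. Project D₁…D_6 at 0.264, terminal growth 0.051, discount at r = 0.1399.
D_1 = 15.1174
D_2 = 19.1084
D_3 = 24.1531
D_4 = 30.5295
D_5 = 38.5893
D_6 = 48.7768
Terminal value at t=6: TV = D_7/(r−g) = 51.2645/(0.1399−0.051) = 576.6530
P₀ = 15.1174/(1+0.1399)^1 + 19.1084/(1+0.1399)^2 + 24.1531/(1+0.1399)^3 + 30.5295/(1+0.1399)^4 + 38.5893/(1+0.1399)^5 + 48.7768/(1+0.1399)^6 + 576.6530/(1+0.1399)^6 = 367.4955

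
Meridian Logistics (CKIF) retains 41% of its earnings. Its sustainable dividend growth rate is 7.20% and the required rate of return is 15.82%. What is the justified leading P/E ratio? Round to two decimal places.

6.84

Payout ratio b = 1 − 0.41 = 0.59.
Justified leading P/E = b/(r−g) = 0.59/(0.1582−0.072) = 6.8445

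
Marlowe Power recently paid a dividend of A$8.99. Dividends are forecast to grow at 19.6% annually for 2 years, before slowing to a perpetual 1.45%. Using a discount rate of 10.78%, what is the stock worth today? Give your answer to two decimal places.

Two-stage DDM. Project D₁…D_2 at 0.196, terminal growth 0.0145, discount at r = 0.1078.
D_1 = 10.7520
D_2 = 12.8594
Terminal value at t=2: TV = D_3/(r−g) = 13.0459/(0.1078−0.0145) = 139.8275
P₀ = 10.7520/(1+0.1078)^1 + 12.8594/(1+0.1078)^2 + 139.8275/(1+0.1078)^2 = 134.1226

A$134.12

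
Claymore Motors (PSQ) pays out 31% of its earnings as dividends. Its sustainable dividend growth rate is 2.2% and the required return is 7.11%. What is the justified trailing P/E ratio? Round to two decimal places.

6.45

Justified trailing P/E = b(1+g)/(r−g) = 0.31×(1+0.022)/(0.0711−0.022) = 6.4525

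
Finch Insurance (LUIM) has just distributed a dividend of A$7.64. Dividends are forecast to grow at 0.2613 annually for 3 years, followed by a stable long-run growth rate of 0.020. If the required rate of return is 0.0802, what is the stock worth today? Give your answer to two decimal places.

A$237.58

Two-stage DDM. Project D₁…D_3 at 0.2613, terminal growth 0.02, discount at r = 0.0802.
D_1 = 9.6363
D_2 = 12.1543
D_3 = 15.3302
Terminal value at t=3: TV = D_4/(r−g) = 15.6368/(0.0802−0.02) = 259.7480
P₀ = 9.6363/(1+0.0802)^1 + 12.1543/(1+0.0802)^2 + 15.3302/(1+0.0802)^3 + 259.7480/(1+0.0802)^3 = 237.5821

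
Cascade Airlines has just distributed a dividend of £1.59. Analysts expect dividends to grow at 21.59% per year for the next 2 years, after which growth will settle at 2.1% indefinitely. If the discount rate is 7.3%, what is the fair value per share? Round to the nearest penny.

Two-stage DDM. Project D₁…D_2 at 0.2159, terminal growth 0.021, discount at r = 0.073.
D_1 = 1.9333
D_2 = 2.3507
Terminal value at t=2: TV = D_3/(r−g) = 2.4000/(0.073−0.021) = 46.1546
P₀ = 1.9333/(1+0.073)^1 + 2.3507/(1+0.073)^2 + 46.1546/(1+0.073)^2 = 43.9316

£43.93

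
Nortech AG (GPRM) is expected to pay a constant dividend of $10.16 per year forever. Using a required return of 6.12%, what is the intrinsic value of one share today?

Zero-growth DDM (perpetuity): P₀ = D/r = 10.16 / 0.0612 = 166.0131

$166.01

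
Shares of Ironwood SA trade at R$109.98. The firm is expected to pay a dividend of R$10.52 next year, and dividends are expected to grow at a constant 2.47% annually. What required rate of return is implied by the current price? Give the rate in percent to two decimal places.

Rearranging the constant-growth DDM: r = D₁/P₀ + g.
r = 10.5200 / 109.98 + 0.0247 = 0.09565 + 0.0247 = 0.12035

12.04%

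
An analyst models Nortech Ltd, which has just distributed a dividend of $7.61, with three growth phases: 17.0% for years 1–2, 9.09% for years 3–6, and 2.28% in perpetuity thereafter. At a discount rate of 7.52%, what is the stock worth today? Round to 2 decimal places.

Three-stage DDM. Project D₁…D_6; terminal Gordon value at t=6 with g = 0.0228; discount at r = 0.0752.
D_1 = 8.9037
D_2 = 10.4173
D_3 = 11.3643
D_4 = 12.3973
D_5 = 13.5242
D_6 = 14.7535
TV_6 = 15.0899/(0.0752−0.0228) = 287.9755
P₀ = Σ Dₜ/(1+r)ᵗ + TV_6/(1+r)^6 = 241.0605

$241.06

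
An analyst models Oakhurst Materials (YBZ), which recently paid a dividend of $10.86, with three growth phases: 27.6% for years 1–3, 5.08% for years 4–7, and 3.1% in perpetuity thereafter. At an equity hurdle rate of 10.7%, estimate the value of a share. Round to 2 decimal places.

$285.26

Three-stage DDM. Project D₁…D_7; terminal Gordon value at t=7 with g = 0.031; discount at r = 0.107.
D_1 = 13.8574
D_2 = 17.6820
D_3 = 22.5622
D_4 = 23.7084
D_5 = 24.9128
D_6 = 26.1783
D_7 = 27.5082
TV_7 = 28.3609/(0.107−0.031) = 373.1704
P₀ = Σ Dₜ/(1+r)ᵗ + TV_7/(1+r)^7 = 285.2584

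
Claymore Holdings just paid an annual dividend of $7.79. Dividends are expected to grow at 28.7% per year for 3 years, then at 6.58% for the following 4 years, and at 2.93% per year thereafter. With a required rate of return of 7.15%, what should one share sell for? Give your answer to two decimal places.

Three-stage DDM. Project D₁…D_7; terminal Gordon value at t=7 with g = 0.0293; discount at r = 0.0715.
D_1 = 10.0257
D_2 = 12.9031
D_3 = 16.6063
D_4 = 17.6990
D_5 = 18.8636
D_6 = 20.1048
D_7 = 21.4277
TV_7 = 22.0556/(0.0715−0.0293) = 522.6434
P₀ = Σ Dₜ/(1+r)ᵗ + TV_7/(1+r)^7 = 409.6752

$409.68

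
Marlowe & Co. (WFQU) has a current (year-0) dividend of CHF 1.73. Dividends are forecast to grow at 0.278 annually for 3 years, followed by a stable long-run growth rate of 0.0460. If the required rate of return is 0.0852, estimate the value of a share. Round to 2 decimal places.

Two-stage DDM. Project D₁…D_3 at 0.278, terminal growth 0.046, discount at r = 0.0852.
D_1 = 2.2109
D_2 = 2.8256
D_3 = 3.6111
Terminal value at t=3: TV = D_4/(r−g) = 3.7772/(0.0852−0.046) = 96.3572
P₀ = 2.2109/(1+0.0852)^1 + 2.8256/(1+0.0852)^2 + 3.6111/(1+0.0852)^3 + 96.3572/(1+0.0852)^3 = 82.6594

CHF 82.66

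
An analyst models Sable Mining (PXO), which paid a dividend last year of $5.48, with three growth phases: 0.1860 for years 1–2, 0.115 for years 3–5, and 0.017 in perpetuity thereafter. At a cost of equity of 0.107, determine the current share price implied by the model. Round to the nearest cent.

$103.94

Three-stage DDM. Project D₁…D_5; terminal Gordon value at t=5 with g = 0.017; discount at r = 0.107.
D_1 = 6.4993
D_2 = 7.7081
D_3 = 8.5946
D_4 = 9.5830
D_5 = 10.6850
TV_5 = 10.8666/(0.107−0.017) = 120.7405
P₀ = Σ Dₜ/(1+r)ᵗ + TV_5/(1+r)^5 = 103.9352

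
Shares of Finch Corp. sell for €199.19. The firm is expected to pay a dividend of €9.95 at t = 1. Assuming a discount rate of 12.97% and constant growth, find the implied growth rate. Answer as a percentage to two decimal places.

7.97%

From P₀ = D₁/(r − g), the implied growth is g = r − D₁/P₀.
g = 0.1297 − 9.95/199.19 = 0.1297 − 0.04995 = 0.07975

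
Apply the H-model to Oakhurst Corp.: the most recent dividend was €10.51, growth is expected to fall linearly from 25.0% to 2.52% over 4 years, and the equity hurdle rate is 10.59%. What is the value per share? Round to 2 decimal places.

€192.07

H-model: P₀ = D₀[(1+g_L) + H(g_S−g_L)]/(r−g_L), with H = 4/2 = 2.
P₀ = 10.51 × [(1+0.0252) + 2×(0.25−0.0252)] / (0.1059−0.0252)
   = 10.51 × 1.4748 / 0.0807 = 192.0712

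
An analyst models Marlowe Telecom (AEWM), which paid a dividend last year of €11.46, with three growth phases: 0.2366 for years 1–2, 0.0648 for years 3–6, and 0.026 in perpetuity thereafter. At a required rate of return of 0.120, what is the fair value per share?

€200.52

Three-stage DDM. Project D₁…D_6; terminal Gordon value at t=6 with g = 0.026; discount at r = 0.12.
D_1 = 14.1714
D_2 = 17.5244
D_3 = 18.6600
D_4 = 19.8691
D_5 = 21.1567
D_6 = 22.5276
TV_6 = 23.1133/(0.12−0.026) = 245.8866
P₀ = Σ Dₜ/(1+r)ᵗ + TV_6/(1+r)^6 = 200.5242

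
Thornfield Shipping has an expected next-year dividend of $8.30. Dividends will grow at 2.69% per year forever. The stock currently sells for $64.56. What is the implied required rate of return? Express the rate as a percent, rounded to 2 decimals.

15.55%

Rearranging the constant-growth DDM: r = D₁/P₀ + g.
r = 8.3000 / 64.56 + 0.0269 = 0.12856 + 0.0269 = 0.15546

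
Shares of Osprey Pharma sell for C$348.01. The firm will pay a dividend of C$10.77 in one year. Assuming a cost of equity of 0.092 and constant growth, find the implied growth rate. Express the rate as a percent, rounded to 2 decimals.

6.11%

From P₀ = D₁/(r − g), the implied growth is g = r − D₁/P₀.
g = 0.092 − 10.77/348.01 = 0.092 − 0.03095 = 0.06105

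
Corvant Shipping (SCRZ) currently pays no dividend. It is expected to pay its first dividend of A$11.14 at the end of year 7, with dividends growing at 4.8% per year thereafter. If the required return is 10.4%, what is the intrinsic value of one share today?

A$109.87

Deferred-dividend DDM. At t=6 the remaining stream is a growing perpetuity with first payment D_7 = 11.14.
V_6 = D_7/(r−g) = 11.14/(0.104−0.048) = 198.9286
P₀ = V_6/(1+r)^6 = 198.9286/(1+0.104)^6 = 109.8709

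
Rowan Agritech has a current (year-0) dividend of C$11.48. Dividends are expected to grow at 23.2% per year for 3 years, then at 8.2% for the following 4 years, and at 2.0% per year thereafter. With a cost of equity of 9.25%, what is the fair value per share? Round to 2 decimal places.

C$331.13

Three-stage DDM. Project D₁…D_7; terminal Gordon value at t=7 with g = 0.02; discount at r = 0.0925.
D_1 = 14.1434
D_2 = 17.4246
D_3 = 21.4671
D_4 = 23.2274
D_5 = 25.1321
D_6 = 27.1929
D_7 = 29.4227
TV_7 = 30.0112/(0.0925−0.02) = 413.9475
P₀ = Σ Dₜ/(1+r)ᵗ + TV_7/(1+r)^7 = 331.1338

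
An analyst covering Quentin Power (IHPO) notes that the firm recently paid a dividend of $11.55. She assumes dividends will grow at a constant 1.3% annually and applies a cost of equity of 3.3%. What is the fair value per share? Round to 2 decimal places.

Gordon growth model: P₀ = D₁/(r − g). D₁ = 11.55 × (1 + 0.013) = 11.7001.
P₀ = 11.7001 / (0.033 − 0.013) = 11.7001 / 0.02 = 585.0075

$585.01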